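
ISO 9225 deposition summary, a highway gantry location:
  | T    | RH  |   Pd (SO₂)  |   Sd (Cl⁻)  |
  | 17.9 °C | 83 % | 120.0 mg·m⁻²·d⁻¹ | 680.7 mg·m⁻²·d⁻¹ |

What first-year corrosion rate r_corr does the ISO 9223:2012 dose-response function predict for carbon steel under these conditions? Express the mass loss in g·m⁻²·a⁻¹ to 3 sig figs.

carbon steel: T>10 °C ⇒ hinge -0.054·(17.9−10) = -0.4266
  SO₂ term: 1.77·120.0^0.52·exp(0.02·83-0.4266) = 73.25
  Cl⁻ term: 0.102·680.7^0.62·exp(0.033·83+0.04·17.9) = 184.3
  sum: 73.25 + 184.3 → r_corr = 257.5 μm/a
Convert to mass loss: 257.5 μm/a × 7.85 g/cm³ = 2022 g·m⁻²·a⁻¹

r_corr = 2.02e+03 g·m⁻²·a⁻¹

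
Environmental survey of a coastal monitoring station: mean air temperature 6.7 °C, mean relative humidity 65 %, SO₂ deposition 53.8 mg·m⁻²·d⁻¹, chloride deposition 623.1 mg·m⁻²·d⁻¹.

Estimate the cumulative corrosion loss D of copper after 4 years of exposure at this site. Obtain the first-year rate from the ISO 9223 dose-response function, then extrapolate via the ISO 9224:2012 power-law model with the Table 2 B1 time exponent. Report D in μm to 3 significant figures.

copper: temperature factor f = +0.126·(-3.3) = -0.4158
  sulphur-dioxide contribution → 0.4563 μm/a
  chloride contribution → 0.8396 μm/a
  ⇒ r_corr(copper) = 1.296 μm/a
ISO 9224: D(t) = r_corr · t^b with b = 0.667 (copper, B1)
  D(4) = 1.296 × 4^0.667 = 1.296 × 2.521 = 3.267 μm

D(4) = 3.27 μm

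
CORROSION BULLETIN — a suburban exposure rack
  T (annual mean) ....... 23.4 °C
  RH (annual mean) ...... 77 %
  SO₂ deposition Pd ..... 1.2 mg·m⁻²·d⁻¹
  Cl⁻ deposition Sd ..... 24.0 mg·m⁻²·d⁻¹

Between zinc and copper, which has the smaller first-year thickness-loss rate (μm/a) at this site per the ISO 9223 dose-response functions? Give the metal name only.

copper

zinc: temperature factor f = -0.071·(13.4) = -0.9514
  SO₂ term: 0.0129·1.2^0.44·exp(0.046·77-0.9514) = 0.1864
  Sd branch = 0.0175·Sd^0.57·e^(0.008·RH+0.085·T) = 1.449 μm/a
  r_corr = 0.1864 + 1.449 = 1.636 μm/a
copper: T>10 °C ⇒ hinge -0.080·(23.4−10) = -1.0720
  Pd branch = 0.0053·Pd^0.26·e^(0.059·RH+f) = 0.1788 μm/a
  Cl⁻ term: 0.01025·24.0^0.27·exp(0.036·77+0.049·23.4) = 1.217
  r_corr = 0.1788 + 1.217 = 1.396 μm/a
Ordering by μm/a: zinc (1.64) > copper (1.4)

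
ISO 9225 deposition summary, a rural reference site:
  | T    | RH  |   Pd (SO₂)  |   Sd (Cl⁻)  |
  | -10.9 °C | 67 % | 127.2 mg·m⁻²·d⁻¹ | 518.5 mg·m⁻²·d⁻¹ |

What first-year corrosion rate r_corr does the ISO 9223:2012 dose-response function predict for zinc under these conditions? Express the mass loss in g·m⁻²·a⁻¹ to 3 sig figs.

zinc: temperature factor f = +0.038·(-20.9) = -0.7942
  SO₂ term: 0.0129·127.2^0.44·exp(0.046·67-0.7942) = 1.072
  Sd branch = 0.0175·Sd^0.57·e^(0.008·RH+0.085·T) = 0.4177 μm/a
  sum: 1.072 + 0.4177 → r_corr = 1.49 μm/a
Convert to mass loss: 1.49 μm/a × 7.14 g/cm³ = 10.64 g·m⁻²·a⁻¹

r_corr = 10.6 g·m⁻²·a⁻¹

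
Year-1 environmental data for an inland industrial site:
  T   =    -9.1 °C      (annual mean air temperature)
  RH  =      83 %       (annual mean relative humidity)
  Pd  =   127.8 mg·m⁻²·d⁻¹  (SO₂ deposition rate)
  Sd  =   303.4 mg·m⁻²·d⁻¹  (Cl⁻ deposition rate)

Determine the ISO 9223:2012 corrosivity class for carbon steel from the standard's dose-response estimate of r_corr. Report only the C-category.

C3

carbon steel: T≤10 °C ⇒ hinge +0.150·(-9.1−10) = -2.8650
  SO₂ term: 1.77·127.8^0.52·exp(0.02·83-2.8650) = 6.608
  Cl⁻ term: 0.102·303.4^0.62·exp(0.033·83+0.04·-9.1) = 37.92
  sum: 6.608 + 37.92 → r_corr = 44.53 μm/a
ISO 9223 Table 2 (carbon steel): 25 < 44.5 ≤ 50 μm/a ⇒ C3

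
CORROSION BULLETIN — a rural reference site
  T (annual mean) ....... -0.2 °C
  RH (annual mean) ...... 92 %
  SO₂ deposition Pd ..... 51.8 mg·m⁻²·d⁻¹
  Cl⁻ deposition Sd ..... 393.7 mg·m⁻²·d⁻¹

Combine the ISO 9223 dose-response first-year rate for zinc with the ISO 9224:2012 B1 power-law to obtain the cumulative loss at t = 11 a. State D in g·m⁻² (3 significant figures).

zinc: f(T) = +0.038·(T−10) [T≤10 °C] = -0.3876
  sulphur-dioxide contribution → 3.424 μm/a
  chloride contribution → 1.083 μm/a
  ⇒ r_corr(zinc) = 4.506 μm/a
Power-law: D(11) = r_corr · 11^0.813
  D(11) = 4.506 × 11^0.813 = 4.506 × 7.025 = 31.66 μm
  Mass loss = 31.66 μm × 7.14 g/cm³ = 226 g·m⁻²

D(11) = 226 g·m⁻²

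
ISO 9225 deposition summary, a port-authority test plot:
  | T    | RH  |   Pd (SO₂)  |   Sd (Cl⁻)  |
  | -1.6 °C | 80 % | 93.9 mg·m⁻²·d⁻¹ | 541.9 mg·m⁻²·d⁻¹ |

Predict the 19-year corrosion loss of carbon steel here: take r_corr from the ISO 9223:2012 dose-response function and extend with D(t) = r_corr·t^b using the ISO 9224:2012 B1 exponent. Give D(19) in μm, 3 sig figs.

carbon steel: T≤10 °C ⇒ hinge +0.150·(-1.6−10) = -1.7400
  SO₂ term: 1.77·93.9^0.52·exp(0.02·80-1.7400) = 16.33
  Cl⁻ term: 0.102·541.9^0.62·exp(0.033·80+0.04·-1.6) = 66.43
  r_corr = 16.33 + 66.43 = 82.76 μm/a
Power-law: D(19) = r_corr · 19^0.523
  D(19) = 82.76 × 19^0.523 = 82.76 × 4.664 = 386 μm

D(19) = 386 μm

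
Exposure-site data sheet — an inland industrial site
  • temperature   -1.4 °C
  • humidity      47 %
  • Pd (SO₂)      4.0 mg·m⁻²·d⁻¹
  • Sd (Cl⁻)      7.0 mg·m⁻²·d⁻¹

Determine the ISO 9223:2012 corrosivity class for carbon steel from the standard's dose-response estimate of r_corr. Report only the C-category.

C2

carbon steel: temperature factor f = +0.150·(-11.4) = -1.7100
  sulphur-dioxide contribution → 1.685 μm/a
  chloride contribution → 1.52 μm/a
  ⇒ r_corr(carbon steel) = 3.205 μm/a
ISO 9223 Table 2 (carbon steel): 1.3 < 3.21 ≤ 25 μm/a ⇒ C2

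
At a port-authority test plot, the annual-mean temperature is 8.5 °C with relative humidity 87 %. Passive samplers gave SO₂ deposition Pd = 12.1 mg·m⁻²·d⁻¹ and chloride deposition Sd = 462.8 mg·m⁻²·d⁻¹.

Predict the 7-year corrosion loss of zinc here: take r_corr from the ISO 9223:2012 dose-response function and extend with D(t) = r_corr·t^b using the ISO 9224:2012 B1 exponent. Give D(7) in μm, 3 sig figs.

zinc: temperature factor f = +0.038·(-1.5) = -0.0570
  SO₂ term: 0.0129·12.1^0.44·exp(0.046·87-0.0570) = 1.997
  Sd branch = 0.0175·Sd^0.57·e^(0.008·RH+0.085·T) = 2.39 μm/a
  r_corr = 1.997 + 2.39 = 4.386 μm/a
ISO 9224: D(t) = r_corr · t^b with b = 0.813 (zinc, B1)
  D(7) = 4.386 × 7^0.813 = 4.386 × 4.865 = 21.34 μm

D(7) = 21.3 μm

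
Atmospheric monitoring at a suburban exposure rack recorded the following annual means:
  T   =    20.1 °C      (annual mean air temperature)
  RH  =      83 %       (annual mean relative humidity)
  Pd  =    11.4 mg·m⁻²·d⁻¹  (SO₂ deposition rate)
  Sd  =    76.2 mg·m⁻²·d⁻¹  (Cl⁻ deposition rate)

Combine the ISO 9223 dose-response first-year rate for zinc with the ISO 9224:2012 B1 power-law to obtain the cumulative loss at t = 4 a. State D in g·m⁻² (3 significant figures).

zinc: T>10 °C ⇒ hinge -0.071·(20.1−10) = -0.7171
  SO₂ term: 0.0129·11.4^0.44·exp(0.046·83-0.7171) = 0.8362
  Cl⁻ term: 0.0175·76.2^0.57·exp(0.008·83+0.085·20.1) = 2.219
  r_corr = 0.8362 + 2.219 = 3.055 μm/a
ISO 9224: D(t) = r_corr · t^b with b = 0.813 (zinc, B1)
  D(4) = 3.055 × 4^0.813 = 3.055 × 3.087 = 9.43 μm
  Mass loss = 9.43 μm × 7.14 g/cm³ = 67.33 g·m⁻²

D(4) = 67.3 g·m⁻²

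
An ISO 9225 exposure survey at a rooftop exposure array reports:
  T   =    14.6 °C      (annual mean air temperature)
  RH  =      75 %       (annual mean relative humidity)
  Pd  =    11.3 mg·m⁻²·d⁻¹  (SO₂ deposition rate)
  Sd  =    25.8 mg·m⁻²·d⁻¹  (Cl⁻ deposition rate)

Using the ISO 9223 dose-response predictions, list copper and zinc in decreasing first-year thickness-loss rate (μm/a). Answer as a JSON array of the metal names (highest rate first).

copper: f(T) = -0.080·(T−10) [T>10 °C] = -0.3680
  Pd branch = 0.0053·Pd^0.26·e^(0.059·RH+f) = 0.5755 μm/a
  Cl⁻ term: 0.01025·25.8^0.27·exp(0.036·75+0.049·14.6) = 0.7502
  sum: 0.5755 + 0.7502 → r_corr = 1.326 μm/a
zinc: f(T) = -0.071·(T−10) [T>10 °C] = -0.3266
  SO₂ term: 0.0129·11.3^0.44·exp(0.046·75-0.3266) = 0.852
  Cl⁻ term: 0.0175·25.8^0.57·exp(0.008·75+0.085·14.6) = 0.7034
  r_corr = 0.852 + 0.7034 = 1.555 μm/a
Ordering by μm/a: zinc (1.56) > copper (1.33)

["zinc", "copper"]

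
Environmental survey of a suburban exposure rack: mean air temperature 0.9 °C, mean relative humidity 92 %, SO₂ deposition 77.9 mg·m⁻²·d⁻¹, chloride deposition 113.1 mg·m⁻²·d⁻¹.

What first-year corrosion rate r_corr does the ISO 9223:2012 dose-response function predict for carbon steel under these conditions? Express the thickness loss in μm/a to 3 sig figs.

carbon steel: f(T) = +0.150·(T−10) [T≤10 °C] = -1.3650
  Pd branch = 1.77·Pd^0.52·e^(0.02·RH+f) = 27.41 μm/a
  Cl⁻ term: 0.102·113.1^0.62·exp(0.033·92+0.04·0.9) = 41.3
  sum: 27.41 + 41.3 → r_corr = 68.7 μm/a

r_corr = 68.7 μm/a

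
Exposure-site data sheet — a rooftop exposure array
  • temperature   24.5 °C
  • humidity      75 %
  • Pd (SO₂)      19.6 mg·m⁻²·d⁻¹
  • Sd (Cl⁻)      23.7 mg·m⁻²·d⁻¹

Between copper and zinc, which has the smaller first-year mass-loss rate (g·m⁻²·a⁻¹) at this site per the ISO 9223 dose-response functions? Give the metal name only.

copper: T>10 °C ⇒ hinge -0.080·(24.5−10) = -1.1600
  SO₂ term: 0.0053·19.6^0.26·exp(0.059·75-1.1600) = 0.3008
  Cl⁻ term: 0.01025·23.7^0.27·exp(0.036·75+0.049·24.5) = 1.191
  sum: 0.3008 + 1.191 → r_corr = 1.492 μm/a
  mass loss = 1.492 μm/a × 8.96 g/cm³ = 13.37 g·m⁻²·a⁻¹
zinc: f(T) = -0.071·(T−10) [T>10 °C] = -1.0295
  Pd branch = 0.0129·Pd^0.44·e^(0.046·RH+f) = 0.5375 μm/a
  Sd branch = 0.0175·Sd^0.57·e^(0.008·RH+0.085·T) = 1.555 μm/a
  r_corr = 0.5375 + 1.555 = 2.092 μm/a
  mass loss = 2.092 μm/a × 7.14 g/cm³ = 14.94 g·m⁻²·a⁻¹
Ordering by g·m⁻²·a⁻¹: zinc (14.9) > copper (13.4)

copper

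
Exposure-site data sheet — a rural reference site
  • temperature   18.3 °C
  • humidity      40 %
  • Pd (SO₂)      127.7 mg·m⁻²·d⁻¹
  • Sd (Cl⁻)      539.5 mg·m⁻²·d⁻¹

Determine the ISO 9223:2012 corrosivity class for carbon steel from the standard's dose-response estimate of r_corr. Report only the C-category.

C4

carbon steel: f(T) = -0.054·(T−10) [T>10 °C] = -0.4482
  sulphur-dioxide contribution → 31.33 μm/a
  chloride contribution → 39.23 μm/a
  total first-year rate 70.56 μm/a
70.6 μm/a falls in (50, 80] for carbon steel → category C4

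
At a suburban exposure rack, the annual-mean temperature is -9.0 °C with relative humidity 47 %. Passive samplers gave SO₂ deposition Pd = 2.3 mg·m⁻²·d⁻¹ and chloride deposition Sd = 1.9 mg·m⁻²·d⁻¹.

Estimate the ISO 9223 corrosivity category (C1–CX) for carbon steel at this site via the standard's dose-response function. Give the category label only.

C1

carbon steel: T≤10 °C ⇒ hinge +0.150·(-9.0−10) = -2.8500
  SO₂ term: 1.77·2.3^0.52·exp(0.02·47-2.8500) = 0.4042
  Cl⁻ term: 0.102·1.9^0.62·exp(0.033·47+0.04·-9.0) = 0.4997
  r_corr = 0.4042 + 0.4997 = 0.9038 μm/a
Category bounds: 0…1.3 μm/a bracket r_corr ⇒ C1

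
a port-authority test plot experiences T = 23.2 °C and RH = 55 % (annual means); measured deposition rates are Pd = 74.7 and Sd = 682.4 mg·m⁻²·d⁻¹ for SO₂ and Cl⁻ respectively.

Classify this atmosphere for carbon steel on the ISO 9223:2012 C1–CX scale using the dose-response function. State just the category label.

carbon steel: temperature factor f = -0.054·(13.2) = -0.7128
  SO₂ term: 1.77·74.7^0.52·exp(0.02·55-0.7128) = 24.56
  Sd branch = 0.102·Sd^0.62·e^(0.033·RH+0.04·T) = 90.57 μm/a
  r_corr = 24.56 + 90.57 = 115.1 μm/a
115 μm/a falls in (80, 200] for carbon steel → category C5

C5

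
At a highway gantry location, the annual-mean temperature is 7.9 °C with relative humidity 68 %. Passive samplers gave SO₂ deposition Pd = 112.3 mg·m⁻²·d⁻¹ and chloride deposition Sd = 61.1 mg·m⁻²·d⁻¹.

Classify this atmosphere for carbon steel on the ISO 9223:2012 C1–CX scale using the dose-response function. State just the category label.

C4

carbon steel: f(T) = +0.150·(T−10) [T≤10 °C] = -0.3150
  sulphur-dioxide contribution → 58.61 μm/a
  chloride contribution → 16.89 μm/a
  total first-year rate 75.51 μm/a
Category bounds: 50…80 μm/a bracket r_corr ⇒ C4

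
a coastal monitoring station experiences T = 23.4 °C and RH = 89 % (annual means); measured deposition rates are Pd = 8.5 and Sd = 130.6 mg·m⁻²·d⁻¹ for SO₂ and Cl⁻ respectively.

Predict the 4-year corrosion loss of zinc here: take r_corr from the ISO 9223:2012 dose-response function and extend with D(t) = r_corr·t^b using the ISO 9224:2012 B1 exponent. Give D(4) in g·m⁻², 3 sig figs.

D(4) = 109 g·m⁻²

zinc: f(T) = -0.071·(T−10) [T>10 °C] = -0.9514
  sulphur-dioxide contribution → 0.7662 μm/a
  chloride contribution → 4.189 μm/a
  total first-year rate 4.956 μm/a
Power-law: D(4) = r_corr · 4^0.813
  D(4) = 4.956 × 4^0.813 = 4.956 × 3.087 = 15.3 μm
  Mass loss = 15.3 μm × 7.14 g/cm³ = 109.2 g·m⁻²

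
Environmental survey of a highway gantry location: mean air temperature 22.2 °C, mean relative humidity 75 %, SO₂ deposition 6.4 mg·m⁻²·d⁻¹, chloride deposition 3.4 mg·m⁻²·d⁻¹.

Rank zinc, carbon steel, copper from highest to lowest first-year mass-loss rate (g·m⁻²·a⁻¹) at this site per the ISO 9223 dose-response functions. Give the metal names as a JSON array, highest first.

zinc: f(T) = -0.071·(T−10) [T>10 °C] = -0.8662
  sulphur-dioxide contribution → 0.3868 μm/a
  chloride contribution → 0.4227 μm/a
  total first-year rate 0.8095 μm/a
  mass loss = 0.8095 μm/a × 7.14 g/cm³ = 5.78 g·m⁻²·a⁻¹
carbon steel: temperature factor f = -0.054·(12.2) = -0.6588
  sulphur-dioxide contribution → 10.78 μm/a
  chloride contribution → 6.29 μm/a
  ⇒ r_corr(carbon steel) = 17.07 μm/a
  mass loss = 17.07 μm/a × 7.85 g/cm³ = 134 g·m⁻²·a⁻¹
copper: T>10 °C ⇒ hinge -0.080·(22.2−10) = -0.9760
  sulphur-dioxide contribution → 0.2702 μm/a
  chloride contribution → 0.6299 μm/a
  ⇒ r_corr(copper) = 0.9001 μm/a
  mass loss = 0.9001 μm/a × 8.96 g/cm³ = 8.065 g·m⁻²·a⁻¹
Ordering by g·m⁻²·a⁻¹: carbon steel (134) > copper (8.06) > zinc (5.78)

["carbon steel", "copper", "zinc"]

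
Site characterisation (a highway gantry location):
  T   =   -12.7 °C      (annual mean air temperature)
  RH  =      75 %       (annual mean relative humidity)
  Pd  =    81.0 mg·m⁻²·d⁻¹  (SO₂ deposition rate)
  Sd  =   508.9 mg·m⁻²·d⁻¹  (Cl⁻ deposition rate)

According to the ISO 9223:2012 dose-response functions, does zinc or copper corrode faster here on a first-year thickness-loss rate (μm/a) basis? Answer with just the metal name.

zinc: f(T) = +0.038·(T−10) [T≤10 °C] = -0.8626
  SO₂ term: 0.0129·81.0^0.44·exp(0.046·75-0.8626) = 1.186
  Sd branch = 0.0175·Sd^0.57·e^(0.008·RH+0.085·T) = 0.3781 μm/a
  r_corr = 1.186 + 0.3781 = 1.564 μm/a
copper: f(T) = +0.126·(T−10) [T≤10 °C] = -2.8602
  SO₂ term: 0.0053·81.0^0.26·exp(0.059·75-2.8602) = 0.07944
  Cl⁻ term: 0.01025·508.9^0.27·exp(0.036·75+0.049·-12.7) = 0.4404
  r_corr = 0.07944 + 0.4404 = 0.5198 μm/a
Ordering by μm/a: zinc (1.56) > copper (0.52)

zinc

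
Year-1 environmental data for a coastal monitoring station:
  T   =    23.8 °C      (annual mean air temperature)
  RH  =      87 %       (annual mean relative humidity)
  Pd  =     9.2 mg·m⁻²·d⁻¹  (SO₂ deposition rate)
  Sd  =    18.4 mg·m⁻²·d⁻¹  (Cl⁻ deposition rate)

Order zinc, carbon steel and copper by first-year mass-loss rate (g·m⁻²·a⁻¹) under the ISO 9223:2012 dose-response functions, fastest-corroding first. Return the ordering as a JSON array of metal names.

["carbon steel", "copper", "zinc"]

zinc: temperature factor f = -0.071·(13.8) = -0.9798
  Pd branch = 0.0129·Pd^0.44·e^(0.046·RH+f) = 0.7034 μm/a
  Cl⁻ term: 0.0175·18.4^0.57·exp(0.008·87+0.085·23.8) = 1.396
  r_corr = 0.7034 + 1.396 = 2.099 μm/a
  mass loss = 2.099 μm/a × 7.14 g/cm³ = 14.99 g·m⁻²·a⁻¹
carbon steel: T>10 °C ⇒ hinge -0.054·(23.8−10) = -0.7452
  Pd branch = 1.77·Pd^0.52·e^(0.02·RH+f) = 15.18 μm/a
  Sd branch = 0.102·Sd^0.62·e^(0.033·RH+0.04·T) = 28.39 μm/a
  r_corr = 15.18 + 28.39 = 43.56 μm/a
  mass loss = 43.56 μm/a × 7.85 g/cm³ = 342 g·m⁻²·a⁻¹
copper: T>10 °C ⇒ hinge -0.080·(23.8−10) = -1.1040
  Pd branch = 0.0053·Pd^0.26·e^(0.059·RH+f) = 0.5304 μm/a
  Cl⁻ term: 0.01025·18.4^0.27·exp(0.036·87+0.049·23.8) = 1.655
  sum: 0.5304 + 1.655 → r_corr = 2.186 μm/a
  mass loss = 2.186 μm/a × 8.96 g/cm³ = 19.59 g·m⁻²·a⁻¹
Ordering by g·m⁻²·a⁻¹: carbon steel (342) > copper (19.6) > zinc (15)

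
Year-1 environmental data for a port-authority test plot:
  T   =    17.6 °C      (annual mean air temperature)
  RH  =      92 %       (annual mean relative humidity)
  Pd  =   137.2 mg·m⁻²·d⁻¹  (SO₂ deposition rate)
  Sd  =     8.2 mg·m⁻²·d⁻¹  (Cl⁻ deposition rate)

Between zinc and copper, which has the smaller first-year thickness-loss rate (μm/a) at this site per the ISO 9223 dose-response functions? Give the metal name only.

zinc: f(T) = -0.071·(T−10) [T>10 °C] = -0.5396
  Pd branch = 0.0129·Pd^0.44·e^(0.046·RH+f) = 4.515 μm/a
  Cl⁻ term: 0.0175·8.2^0.57·exp(0.008·92+0.085·17.6) = 0.5411
  sum: 4.515 + 0.5411 → r_corr = 5.056 μm/a
copper: f(T) = -0.080·(T−10) [T>10 °C] = -0.6080
  Pd branch = 0.0053·Pd^0.26·e^(0.059·RH+f) = 2.362 μm/a
  Cl⁻ term: 0.01025·8.2^0.27·exp(0.036·92+0.049·17.6) = 1.176
  sum: 2.362 + 1.176 → r_corr = 3.538 μm/a
Ordering by μm/a: zinc (5.06) > copper (3.54)

copper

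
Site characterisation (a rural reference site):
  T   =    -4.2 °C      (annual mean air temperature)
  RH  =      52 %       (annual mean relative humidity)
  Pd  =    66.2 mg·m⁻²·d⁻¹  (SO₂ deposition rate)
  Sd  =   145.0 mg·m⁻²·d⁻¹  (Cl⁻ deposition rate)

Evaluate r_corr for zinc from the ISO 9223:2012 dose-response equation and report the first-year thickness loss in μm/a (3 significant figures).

r_corr = 0.837 μm/a

zinc: T≤10 °C ⇒ hinge +0.038·(-4.2−10) = -0.5396
  Pd branch = 0.0129·Pd^0.44·e^(0.046·RH+f) = 0.5203 μm/a
  Sd branch = 0.0175·Sd^0.57·e^(0.008·RH+0.085·T) = 0.3167 μm/a
  r_corr = 0.5203 + 0.3167 = 0.837 μm/a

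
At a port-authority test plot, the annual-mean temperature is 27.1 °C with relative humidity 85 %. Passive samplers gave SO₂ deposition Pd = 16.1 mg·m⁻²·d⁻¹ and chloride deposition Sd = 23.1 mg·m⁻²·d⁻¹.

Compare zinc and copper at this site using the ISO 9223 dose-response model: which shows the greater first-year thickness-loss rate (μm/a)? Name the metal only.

zinc

zinc: T>10 °C ⇒ hinge -0.071·(27.1−10) = -1.2141
  sulphur-dioxide contribution → 0.6492 μm/a
  chloride contribution → 2.07 μm/a
  ⇒ r_corr(zinc) = 2.719 μm/a
copper: f(T) = -0.080·(T−10) [T>10 °C] = -1.3680
  sulphur-dioxide contribution → 0.4187 μm/a
  chloride contribution → 1.925 μm/a
  total first-year rate 2.344 μm/a
Ordering by μm/a: zinc (2.72) > copper (2.34)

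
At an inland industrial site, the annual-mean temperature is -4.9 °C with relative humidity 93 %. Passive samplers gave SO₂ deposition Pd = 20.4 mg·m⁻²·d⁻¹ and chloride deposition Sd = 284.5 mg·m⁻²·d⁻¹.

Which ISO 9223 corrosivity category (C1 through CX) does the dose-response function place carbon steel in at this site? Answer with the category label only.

C4

carbon steel: f(T) = +0.150·(T−10) [T≤10 °C] = -2.2350
  Pd branch = 1.77·Pd^0.52·e^(0.02·RH+f) = 5.836 μm/a
  Sd branch = 0.102·Sd^0.62·e^(0.033·RH+0.04·T) = 59.96 μm/a
  sum: 5.836 + 59.96 → r_corr = 65.8 μm/a
ISO 9223 Table 2 (carbon steel): 50 < 65.8 ≤ 80 μm/a ⇒ C4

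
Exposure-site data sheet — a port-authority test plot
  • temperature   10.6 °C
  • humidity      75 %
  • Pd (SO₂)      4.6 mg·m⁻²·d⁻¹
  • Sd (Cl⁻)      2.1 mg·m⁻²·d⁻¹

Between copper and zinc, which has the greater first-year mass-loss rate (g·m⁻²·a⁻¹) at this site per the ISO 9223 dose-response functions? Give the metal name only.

copper

copper: temperature factor f = -0.080·(0.6) = -0.0480
  SO₂ term: 0.0053·4.6^0.26·exp(0.059·75-0.0480) = 0.6273
  Cl⁻ term: 0.01025·2.1^0.27·exp(0.036·75+0.049·10.6) = 0.3132
  sum: 0.6273 + 0.3132 → r_corr = 0.9406 μm/a
  mass loss = 0.9406 μm/a × 8.96 g/cm³ = 8.428 g·m⁻²·a⁻¹
zinc: temperature factor f = -0.071·(0.6) = -0.0426
  Pd branch = 0.0129·Pd^0.44·e^(0.046·RH+f) = 0.7621 μm/a
  Sd branch = 0.0175·Sd^0.57·e^(0.008·RH+0.085·T) = 0.1198 μm/a
  sum: 0.7621 + 0.1198 → r_corr = 0.8819 μm/a
  mass loss = 0.8819 μm/a × 7.14 g/cm³ = 6.297 g·m⁻²·a⁻¹
Ordering by g·m⁻²·a⁻¹: copper (8.43) > zinc (6.3)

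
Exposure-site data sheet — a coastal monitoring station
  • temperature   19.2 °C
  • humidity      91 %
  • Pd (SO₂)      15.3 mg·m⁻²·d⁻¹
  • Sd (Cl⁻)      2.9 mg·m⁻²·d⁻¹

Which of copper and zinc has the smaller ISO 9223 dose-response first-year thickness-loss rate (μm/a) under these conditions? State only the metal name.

zinc

copper: f(T) = -0.080·(T−10) [T>10 °C] = -0.7360
  SO₂ term: 0.0053·15.3^0.26·exp(0.059·91-0.7360) = 1.108
  Sd branch = 0.01025·Sd^0.27·e^(0.036·RH+0.049·T) = 0.9266 μm/a
  r_corr = 1.108 + 0.9266 = 2.034 μm/a
zinc: temperature factor f = -0.071·(9.2) = -0.6532
  SO₂ term: 0.0129·15.3^0.44·exp(0.046·91-0.6532) = 1.466
  Cl⁻ term: 0.0175·2.9^0.57·exp(0.008·91+0.085·19.2) = 0.34
  r_corr = 1.466 + 0.34 = 1.806 μm/a
Ordering by μm/a: copper (2.03) > zinc (1.81)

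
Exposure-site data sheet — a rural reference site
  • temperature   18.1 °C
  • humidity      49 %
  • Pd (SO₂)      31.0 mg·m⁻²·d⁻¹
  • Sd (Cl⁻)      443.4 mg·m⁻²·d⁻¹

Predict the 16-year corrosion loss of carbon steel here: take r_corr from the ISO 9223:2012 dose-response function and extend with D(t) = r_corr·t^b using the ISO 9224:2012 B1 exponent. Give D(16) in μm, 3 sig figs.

D(16) = 275 μm

carbon steel: f(T) = -0.054·(T−10) [T>10 °C] = -0.4374
  Pd branch = 1.77·Pd^0.52·e^(0.02·RH+f) = 18.16 μm/a
  Sd branch = 0.102·Sd^0.62·e^(0.033·RH+0.04·T) = 46.38 μm/a
  sum: 18.16 + 46.38 → r_corr = 64.54 μm/a
Power-law: D(16) = r_corr · 16^0.523
  D(16) = 64.54 × 16^0.523 = 64.54 × 4.263 = 275.1 μm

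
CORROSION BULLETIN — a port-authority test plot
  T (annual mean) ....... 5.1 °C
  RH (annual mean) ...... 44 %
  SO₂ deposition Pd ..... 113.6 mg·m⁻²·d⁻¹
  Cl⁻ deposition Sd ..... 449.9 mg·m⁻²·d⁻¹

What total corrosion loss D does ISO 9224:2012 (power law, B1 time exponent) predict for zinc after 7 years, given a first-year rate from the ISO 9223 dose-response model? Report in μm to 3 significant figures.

zinc: temperature factor f = +0.038·(-4.9) = -0.1862
  Pd branch = 0.0129·Pd^0.44·e^(0.046·RH+f) = 0.6503 μm/a
  Cl⁻ term: 0.0175·449.9^0.57·exp(0.008·44+0.085·5.1) = 1.249
  r_corr = 0.6503 + 1.249 = 1.899 μm/a
ISO 9224: D(t) = r_corr · t^b with b = 0.813 (zinc, B1)
  D(7) = 1.899 × 7^0.813 = 1.899 × 4.865 = 9.238 μm

D(7) = 9.24 μm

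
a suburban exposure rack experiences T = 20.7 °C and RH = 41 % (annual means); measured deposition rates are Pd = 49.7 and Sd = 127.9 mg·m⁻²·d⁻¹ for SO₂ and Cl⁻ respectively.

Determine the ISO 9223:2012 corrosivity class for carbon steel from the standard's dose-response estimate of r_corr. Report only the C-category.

carbon steel: f(T) = -0.054·(T−10) [T>10 °C] = -0.5778
  Pd branch = 1.77·Pd^0.52·e^(0.02·RH+f) = 17.19 μm/a
  Sd branch = 0.102·Sd^0.62·e^(0.033·RH+0.04·T) = 18.28 μm/a
  r_corr = 17.19 + 18.28 = 35.47 μm/a
Category bounds: 25…50 μm/a bracket r_corr ⇒ C3

C3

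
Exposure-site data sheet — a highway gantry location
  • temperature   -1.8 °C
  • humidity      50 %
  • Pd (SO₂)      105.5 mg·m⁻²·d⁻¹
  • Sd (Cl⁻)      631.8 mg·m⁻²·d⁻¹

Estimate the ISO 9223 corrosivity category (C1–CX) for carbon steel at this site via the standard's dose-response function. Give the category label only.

carbon steel: temperature factor f = +0.150·(-11.8) = -1.7700
  SO₂ term: 1.77·105.5^0.52·exp(0.02·50-1.7700) = 9.24
  Cl⁻ term: 0.102·631.8^0.62·exp(0.033·50+0.04·-1.8) = 26.93
  r_corr = 9.24 + 26.93 = 36.17 μm/a
Category bounds: 25…50 μm/a bracket r_corr ⇒ C3

C3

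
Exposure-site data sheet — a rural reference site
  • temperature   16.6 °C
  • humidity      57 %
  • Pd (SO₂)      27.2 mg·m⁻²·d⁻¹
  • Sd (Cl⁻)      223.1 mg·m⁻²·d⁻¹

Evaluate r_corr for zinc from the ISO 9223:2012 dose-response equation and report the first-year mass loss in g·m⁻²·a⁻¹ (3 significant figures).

zinc: f(T) = -0.071·(T−10) [T>10 °C] = -0.4686
  sulphur-dioxide contribution → 0.4753 μm/a
  chloride contribution → 2.469 μm/a
  total first-year rate 2.944 μm/a
Convert to mass loss: 2.944 μm/a × 7.14 g/cm³ = 21.02 g·m⁻²·a⁻¹

r_corr = 21.0 g·m⁻²·a⁻¹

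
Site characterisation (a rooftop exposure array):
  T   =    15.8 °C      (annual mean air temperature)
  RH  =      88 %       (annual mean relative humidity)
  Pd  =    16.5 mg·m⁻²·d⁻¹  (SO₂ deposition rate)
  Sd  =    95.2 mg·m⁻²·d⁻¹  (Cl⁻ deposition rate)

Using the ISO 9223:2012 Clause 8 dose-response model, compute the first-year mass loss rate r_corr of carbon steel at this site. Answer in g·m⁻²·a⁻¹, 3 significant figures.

carbon steel: T>10 °C ⇒ hinge -0.054·(15.8−10) = -0.3132
  SO₂ term: 1.77·16.5^0.52·exp(0.02·88-0.3132) = 32.31
  Cl⁻ term: 0.102·95.2^0.62·exp(0.033·88+0.04·15.8) = 59.02
  r_corr = 32.31 + 59.02 = 91.34 μm/a
Convert to mass loss: 91.34 μm/a × 7.85 g/cm³ = 717 g·m⁻²·a⁻¹

r_corr = 717 g·m⁻²·a⁻¹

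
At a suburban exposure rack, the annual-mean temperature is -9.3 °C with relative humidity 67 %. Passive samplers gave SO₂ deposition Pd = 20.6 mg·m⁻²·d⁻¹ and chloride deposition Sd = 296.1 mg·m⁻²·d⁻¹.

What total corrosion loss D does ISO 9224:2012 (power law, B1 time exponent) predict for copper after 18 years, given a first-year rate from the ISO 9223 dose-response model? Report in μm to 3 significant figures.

copper: T≤10 °C ⇒ hinge +0.126·(-9.3−10) = -2.4318
  SO₂ term: 0.0053·20.6^0.26·exp(0.059·67-2.4318) = 0.05328
  Sd branch = 0.01025·Sd^0.27·e^(0.036·RH+0.049·T) = 0.337 μm/a
  sum: 0.05328 + 0.337 → r_corr = 0.3903 μm/a
Power-law: D(18) = r_corr · 18^0.667
  D(18) = 0.3903 × 18^0.667 = 0.3903 × 6.875 = 2.683 μm

D(18) = 2.68 μm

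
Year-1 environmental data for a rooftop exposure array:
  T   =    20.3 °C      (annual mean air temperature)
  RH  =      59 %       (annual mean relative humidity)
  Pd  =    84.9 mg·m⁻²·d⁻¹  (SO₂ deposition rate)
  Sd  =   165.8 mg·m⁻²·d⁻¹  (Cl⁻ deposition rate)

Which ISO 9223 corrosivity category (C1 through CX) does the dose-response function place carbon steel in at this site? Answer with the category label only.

carbon steel: f(T) = -0.054·(T−10) [T>10 °C] = -0.5562
  Pd branch = 1.77·Pd^0.52·e^(0.02·RH+f) = 33.26 μm/a
  Cl⁻ term: 0.102·165.8^0.62·exp(0.033·59+0.04·20.3) = 38.28
  sum: 33.26 + 38.28 → r_corr = 71.54 μm/a
71.5 μm/a falls in (50, 80] for carbon steel → category C4

C4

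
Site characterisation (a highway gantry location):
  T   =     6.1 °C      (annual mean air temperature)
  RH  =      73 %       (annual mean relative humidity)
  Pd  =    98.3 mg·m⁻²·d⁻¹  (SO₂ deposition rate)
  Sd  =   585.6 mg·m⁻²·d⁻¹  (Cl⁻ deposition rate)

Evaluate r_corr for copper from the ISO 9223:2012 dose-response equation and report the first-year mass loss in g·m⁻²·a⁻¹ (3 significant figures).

r_corr = 16.7 g·m⁻²·a⁻¹

copper: f(T) = +0.126·(T−10) [T≤10 °C] = -0.4914
  sulphur-dioxide contribution → 0.7933 μm/a
  chloride contribution → 1.069 μm/a
  ⇒ r_corr(copper) = 1.863 μm/a
Convert to mass loss: 1.863 μm/a × 8.96 g/cm³ = 16.69 g·m⁻²·a⁻¹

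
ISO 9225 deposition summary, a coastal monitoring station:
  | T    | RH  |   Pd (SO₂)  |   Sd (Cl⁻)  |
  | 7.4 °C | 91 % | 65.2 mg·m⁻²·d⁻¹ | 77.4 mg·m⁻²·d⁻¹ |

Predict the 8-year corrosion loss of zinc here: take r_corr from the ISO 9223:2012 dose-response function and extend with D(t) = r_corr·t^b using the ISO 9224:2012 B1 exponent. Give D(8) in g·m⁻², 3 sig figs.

D(8) = 218 g·m⁻²

zinc: temperature factor f = +0.038·(-2.6) = -0.0988
  SO₂ term: 0.0129·65.2^0.44·exp(0.046·91-0.0988) = 4.83
  Cl⁻ term: 0.0175·77.4^0.57·exp(0.008·91+0.085·7.4) = 0.8109
  r_corr = 4.83 + 0.8109 = 5.64 μm/a
Power-law: D(8) = r_corr · 8^0.813
  D(8) = 5.64 × 8^0.813 = 5.64 × 5.423 = 30.59 μm
  Mass loss = 30.59 μm × 7.14 g/cm³ = 218.4 g·m⁻²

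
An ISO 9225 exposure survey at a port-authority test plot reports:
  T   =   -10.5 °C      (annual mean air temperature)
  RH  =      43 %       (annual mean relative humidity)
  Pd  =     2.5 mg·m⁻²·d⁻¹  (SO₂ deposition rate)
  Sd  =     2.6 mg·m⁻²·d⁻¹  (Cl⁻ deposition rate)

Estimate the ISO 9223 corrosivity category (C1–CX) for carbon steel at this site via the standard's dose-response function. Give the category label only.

C1

carbon steel: f(T) = +0.150·(T−10) [T≤10 °C] = -3.0750
  Pd branch = 1.77·Pd^0.52·e^(0.02·RH+f) = 0.3111 μm/a
  Cl⁻ term: 0.102·2.6^0.62·exp(0.033·43+0.04·-10.5) = 0.5009
  r_corr = 0.3111 + 0.5009 = 0.812 μm/a
0.812 μm/a falls in (0, 1.3] for carbon steel → category C1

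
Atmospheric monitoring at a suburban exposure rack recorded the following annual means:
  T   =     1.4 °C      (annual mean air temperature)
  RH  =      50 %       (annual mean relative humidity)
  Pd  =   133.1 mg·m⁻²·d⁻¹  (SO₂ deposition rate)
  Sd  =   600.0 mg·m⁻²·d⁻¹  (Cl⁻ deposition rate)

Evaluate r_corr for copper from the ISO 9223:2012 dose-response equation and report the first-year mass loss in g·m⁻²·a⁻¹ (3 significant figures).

copper: f(T) = +0.126·(T−10) [T≤10 °C] = -1.0836
  SO₂ term: 0.0053·133.1^0.26·exp(0.059·50-1.0836) = 0.1222
  Sd branch = 0.01025·Sd^0.27·e^(0.036·RH+0.049·T) = 0.3735 μm/a
  sum: 0.1222 + 0.3735 → r_corr = 0.4958 μm/a
Convert to mass loss: 0.4958 μm/a × 8.96 g/cm³ = 4.442 g·m⁻²·a⁻¹

r_corr = 4.44 g·m⁻²·a⁻¹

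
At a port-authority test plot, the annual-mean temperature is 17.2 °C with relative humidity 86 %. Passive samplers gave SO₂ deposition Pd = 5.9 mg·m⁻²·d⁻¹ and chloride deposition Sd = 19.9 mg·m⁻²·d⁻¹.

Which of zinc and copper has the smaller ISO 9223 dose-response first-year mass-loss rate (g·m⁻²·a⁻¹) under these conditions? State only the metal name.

zinc: f(T) = -0.071·(T−10) [T>10 °C] = -0.5112
  SO₂ term: 0.0129·5.9^0.44·exp(0.046·86-0.5112) = 0.8827
  Sd branch = 0.0175·Sd^0.57·e^(0.008·RH+0.085·T) = 0.8263 μm/a
  sum: 0.8827 + 0.8263 → r_corr = 1.709 μm/a
  mass loss = 1.709 μm/a × 7.14 g/cm³ = 12.2 g·m⁻²·a⁻¹
copper: T>10 °C ⇒ hinge -0.080·(17.2−10) = -0.5760
  Pd branch = 0.0053·Pd^0.26·e^(0.059·RH+f) = 0.7554 μm/a
  Cl⁻ term: 0.01025·19.9^0.27·exp(0.036·86+0.049·17.2) = 1.18
  sum: 0.7554 + 1.18 → r_corr = 1.936 μm/a
  mass loss = 1.936 μm/a × 8.96 g/cm³ = 17.34 g·m⁻²·a⁻¹
Ordering by g·m⁻²·a⁻¹: copper (17.3) > zinc (12.2)

zinc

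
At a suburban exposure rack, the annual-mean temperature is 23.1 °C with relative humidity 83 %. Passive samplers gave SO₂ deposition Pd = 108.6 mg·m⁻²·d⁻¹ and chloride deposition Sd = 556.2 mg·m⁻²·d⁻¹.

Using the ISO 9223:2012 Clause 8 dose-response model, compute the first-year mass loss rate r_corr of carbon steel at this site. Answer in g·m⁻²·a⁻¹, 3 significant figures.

carbon steel: f(T) = -0.054·(T−10) [T>10 °C] = -0.7074
  SO₂ term: 1.77·108.6^0.52·exp(0.02·83-0.7074) = 52.52
  Sd branch = 0.102·Sd^0.62·e^(0.033·RH+0.04·T) = 200.2 μm/a
  r_corr = 52.52 + 200.2 = 252.7 μm/a
Convert to mass loss: 252.7 μm/a × 7.85 g/cm³ = 1984 g·m⁻²·a⁻¹

r_corr = 1.98e+03 g·m⁻²·a⁻¹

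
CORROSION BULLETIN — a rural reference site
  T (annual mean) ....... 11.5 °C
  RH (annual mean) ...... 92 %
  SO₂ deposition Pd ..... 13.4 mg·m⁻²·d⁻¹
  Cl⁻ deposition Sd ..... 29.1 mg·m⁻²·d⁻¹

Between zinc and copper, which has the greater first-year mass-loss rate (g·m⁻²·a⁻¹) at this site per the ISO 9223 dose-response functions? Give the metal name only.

zinc: T>10 °C ⇒ hinge -0.071·(11.5−10) = -0.1065
  Pd branch = 0.0129·Pd^0.44·e^(0.046·RH+f) = 2.501 μm/a
  Cl⁻ term: 0.0175·29.1^0.57·exp(0.008·92+0.085·11.5) = 0.6632
  r_corr = 2.501 + 0.6632 = 3.165 μm/a
  mass loss = 3.165 μm/a × 7.14 g/cm³ = 22.6 g·m⁻²·a⁻¹
copper: temperature factor f = -0.080·(1.5) = -0.1200
  Pd branch = 0.0053·Pd^0.26·e^(0.059·RH+f) = 2.102 μm/a
  Cl⁻ term: 0.01025·29.1^0.27·exp(0.036·92+0.049·11.5) = 1.228
  r_corr = 2.102 + 1.228 = 3.329 μm/a
  mass loss = 3.329 μm/a × 8.96 g/cm³ = 29.83 g·m⁻²·a⁻¹
Ordering by g·m⁻²·a⁻¹: copper (29.8) > zinc (22.6)

copper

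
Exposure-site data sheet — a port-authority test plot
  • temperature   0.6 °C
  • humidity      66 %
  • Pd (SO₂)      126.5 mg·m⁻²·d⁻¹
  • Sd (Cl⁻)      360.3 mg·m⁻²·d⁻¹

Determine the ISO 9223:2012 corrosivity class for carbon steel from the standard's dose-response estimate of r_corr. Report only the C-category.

C4

carbon steel: T≤10 °C ⇒ hinge +0.150·(0.6−10) = -1.4100
  Pd branch = 1.77·Pd^0.52·e^(0.02·RH+f) = 20.04 μm/a
  Sd branch = 0.102·Sd^0.62·e^(0.033·RH+0.04·T) = 35.49 μm/a
  sum: 20.04 + 35.49 → r_corr = 55.53 μm/a
ISO 9223 Table 2 (carbon steel): 50 < 55.5 ≤ 80 μm/a ⇒ C4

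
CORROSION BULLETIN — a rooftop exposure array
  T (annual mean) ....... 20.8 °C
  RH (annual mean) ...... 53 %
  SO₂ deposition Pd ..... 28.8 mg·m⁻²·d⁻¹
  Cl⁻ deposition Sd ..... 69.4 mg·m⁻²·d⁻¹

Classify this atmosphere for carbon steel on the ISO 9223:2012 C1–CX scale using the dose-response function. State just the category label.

C3

carbon steel: T>10 °C ⇒ hinge -0.054·(20.8−10) = -0.5832
  sulphur-dioxide contribution → 16.37 μm/a
  chloride contribution → 18.67 μm/a
  total first-year rate 35.04 μm/a
Category bounds: 25…50 μm/a bracket r_corr ⇒ C3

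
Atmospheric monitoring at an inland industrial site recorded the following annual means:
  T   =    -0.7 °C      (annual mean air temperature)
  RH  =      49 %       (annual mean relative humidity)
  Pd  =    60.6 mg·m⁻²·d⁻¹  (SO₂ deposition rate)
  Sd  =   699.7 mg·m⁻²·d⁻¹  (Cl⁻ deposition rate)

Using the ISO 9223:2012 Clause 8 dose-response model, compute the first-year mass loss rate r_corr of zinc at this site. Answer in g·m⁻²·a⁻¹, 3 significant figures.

zinc: f(T) = +0.038·(T−10) [T≤10 °C] = -0.4066
  SO₂ term: 0.0129·60.6^0.44·exp(0.046·49-0.4066) = 0.498
  Cl⁻ term: 0.0175·699.7^0.57·exp(0.008·49+0.085·-0.7) = 1.021
  sum: 0.498 + 1.021 → r_corr = 1.519 μm/a
Convert to mass loss: 1.519 μm/a × 7.14 g/cm³ = 10.85 g·m⁻²·a⁻¹

r_corr = 10.8 g·m⁻²·a⁻¹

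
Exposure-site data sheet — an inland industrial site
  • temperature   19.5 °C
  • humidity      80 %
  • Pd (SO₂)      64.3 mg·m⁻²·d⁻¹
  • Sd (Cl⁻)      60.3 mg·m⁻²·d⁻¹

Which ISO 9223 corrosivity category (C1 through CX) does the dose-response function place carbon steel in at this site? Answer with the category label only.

carbon steel: temperature factor f = -0.054·(9.5) = -0.5130
  SO₂ term: 1.77·64.3^0.52·exp(0.02·80-0.5130) = 45.74
  Sd branch = 0.102·Sd^0.62·e^(0.033·RH+0.04·T) = 39.6 μm/a
  r_corr = 45.74 + 39.6 = 85.34 μm/a
ISO 9223 Table 2 (carbon steel): 80 < 85.3 ≤ 200 μm/a ⇒ C5

C5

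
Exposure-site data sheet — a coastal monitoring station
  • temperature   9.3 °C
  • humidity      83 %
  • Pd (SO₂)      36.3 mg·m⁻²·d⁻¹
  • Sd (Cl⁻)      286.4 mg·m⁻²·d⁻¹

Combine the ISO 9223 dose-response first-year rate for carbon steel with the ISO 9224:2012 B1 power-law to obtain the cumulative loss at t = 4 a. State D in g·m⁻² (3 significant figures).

carbon steel: f(T) = +0.150·(T−10) [T≤10 °C] = -0.1050
  Pd branch = 1.77·Pd^0.52·e^(0.02·RH+f) = 54.26 μm/a
  Cl⁻ term: 0.102·286.4^0.62·exp(0.033·83+0.04·9.3) = 76.39
  sum: 54.26 + 76.39 → r_corr = 130.6 μm/a
Power-law: D(4) = r_corr · 4^0.523
  D(4) = 130.6 × 4^0.523 = 130.6 × 2.065 = 269.8 μm
  Mass loss = 269.8 μm × 7.85 g/cm³ = 2118 g·m⁻²

D(4) = 2.12e+03 g·m⁻²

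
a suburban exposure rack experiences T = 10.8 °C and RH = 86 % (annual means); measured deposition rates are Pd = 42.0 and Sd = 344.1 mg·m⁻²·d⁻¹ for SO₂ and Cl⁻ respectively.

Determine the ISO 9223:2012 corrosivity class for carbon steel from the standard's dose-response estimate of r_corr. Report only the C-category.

C5

carbon steel: f(T) = -0.054·(T−10) [T>10 °C] = -0.0432
  SO₂ term: 1.77·42.0^0.52·exp(0.02·86-0.0432) = 66.11
  Sd branch = 0.102·Sd^0.62·e^(0.033·RH+0.04·T) = 100.3 μm/a
  r_corr = 66.11 + 100.3 = 166.5 μm/a
ISO 9223 Table 2 (carbon steel): 80 < 166 ≤ 200 μm/a ⇒ C5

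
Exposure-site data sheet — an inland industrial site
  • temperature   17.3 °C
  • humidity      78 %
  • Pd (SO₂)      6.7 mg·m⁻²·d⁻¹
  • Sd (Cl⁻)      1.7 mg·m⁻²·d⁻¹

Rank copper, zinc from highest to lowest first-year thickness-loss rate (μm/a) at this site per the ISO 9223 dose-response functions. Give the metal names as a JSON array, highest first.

["copper", "zinc"]

copper: T>10 °C ⇒ hinge -0.080·(17.3−10) = -0.5840
  SO₂ term: 0.0053·6.7^0.26·exp(0.059·78-0.5840) = 0.4831
  Cl⁻ term: 0.01025·1.7^0.27·exp(0.036·78+0.049·17.3) = 0.4577
  r_corr = 0.4831 + 0.4577 = 0.9408 μm/a
zinc: f(T) = -0.071·(T−10) [T>10 °C] = -0.5183
  SO₂ term: 0.0129·6.7^0.44·exp(0.046·78-0.5183) = 0.6415
  Cl⁻ term: 0.0175·1.7^0.57·exp(0.008·78+0.085·17.3) = 0.1923
  sum: 0.6415 + 0.1923 → r_corr = 0.8338 μm/a
Ordering by μm/a: copper (0.941) > zinc (0.834)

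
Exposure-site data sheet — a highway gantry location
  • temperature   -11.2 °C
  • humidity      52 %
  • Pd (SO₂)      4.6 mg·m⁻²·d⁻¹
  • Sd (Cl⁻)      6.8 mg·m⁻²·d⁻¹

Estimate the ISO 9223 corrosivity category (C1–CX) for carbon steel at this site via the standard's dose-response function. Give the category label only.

C2

carbon steel: temperature factor f = +0.150·(-21.2) = -3.1800
  SO₂ term: 1.77·4.6^0.52·exp(0.02·52-3.1800) = 0.4605
  Sd branch = 0.102·Sd^0.62·e^(0.033·RH+0.04·T) = 1.19 μm/a
  r_corr = 0.4605 + 1.19 = 1.65 μm/a
1.65 μm/a falls in (1.3, 25] for carbon steel → category C2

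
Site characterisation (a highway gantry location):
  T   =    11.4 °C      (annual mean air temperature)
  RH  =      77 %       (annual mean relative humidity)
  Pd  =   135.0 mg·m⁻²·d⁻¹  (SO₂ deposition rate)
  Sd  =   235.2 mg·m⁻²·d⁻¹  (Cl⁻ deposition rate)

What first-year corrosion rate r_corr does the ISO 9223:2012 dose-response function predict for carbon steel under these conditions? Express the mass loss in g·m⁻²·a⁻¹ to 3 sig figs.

r_corr = 1.24e+03 g·m⁻²·a⁻¹

carbon steel: T>10 °C ⇒ hinge -0.054·(11.4−10) = -0.0756
  SO₂ term: 1.77·135.0^0.52·exp(0.02·77-0.0756) = 98.11
  Cl⁻ term: 0.102·235.2^0.62·exp(0.033·77+0.04·11.4) = 60.32
  sum: 98.11 + 60.32 → r_corr = 158.4 μm/a
Convert to mass loss: 158.4 μm/a × 7.85 g/cm³ = 1244 g·m⁻²·a⁻¹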